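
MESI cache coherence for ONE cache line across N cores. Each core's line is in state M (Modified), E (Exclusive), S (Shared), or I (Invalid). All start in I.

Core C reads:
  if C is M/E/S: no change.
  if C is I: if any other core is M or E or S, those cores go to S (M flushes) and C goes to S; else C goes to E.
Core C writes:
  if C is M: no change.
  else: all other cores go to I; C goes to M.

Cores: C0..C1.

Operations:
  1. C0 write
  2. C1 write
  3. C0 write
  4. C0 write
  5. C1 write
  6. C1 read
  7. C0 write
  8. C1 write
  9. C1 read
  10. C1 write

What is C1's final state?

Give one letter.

Answer: M

Derivation:
Op 1: C0 write [C0 write: invalidate none -> C0=M] -> [M,I]
Op 2: C1 write [C1 write: invalidate ['C0=M'] -> C1=M] -> [I,M]
Op 3: C0 write [C0 write: invalidate ['C1=M'] -> C0=M] -> [M,I]
Op 4: C0 write [C0 write: already M (modified), no change] -> [M,I]
Op 5: C1 write [C1 write: invalidate ['C0=M'] -> C1=M] -> [I,M]
Op 6: C1 read [C1 read: already in M, no change] -> [I,M]
Op 7: C0 write [C0 write: invalidate ['C1=M'] -> C0=M] -> [M,I]
Op 8: C1 write [C1 write: invalidate ['C0=M'] -> C1=M] -> [I,M]
Op 9: C1 read [C1 read: already in M, no change] -> [I,M]
Op 10: C1 write [C1 write: already M (modified), no change] -> [I,M]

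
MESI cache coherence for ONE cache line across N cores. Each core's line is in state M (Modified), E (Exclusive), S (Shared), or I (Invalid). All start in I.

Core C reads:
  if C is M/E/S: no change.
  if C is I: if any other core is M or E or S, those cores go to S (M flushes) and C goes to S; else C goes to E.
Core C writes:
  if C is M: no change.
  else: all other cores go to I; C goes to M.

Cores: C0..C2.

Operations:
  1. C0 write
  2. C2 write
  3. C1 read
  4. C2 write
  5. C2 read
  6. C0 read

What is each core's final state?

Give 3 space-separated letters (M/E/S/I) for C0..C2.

Answer: S I S

Derivation:
Op 1: C0 write [C0 write: invalidate none -> C0=M] -> [M,I,I]
Op 2: C2 write [C2 write: invalidate ['C0=M'] -> C2=M] -> [I,I,M]
Op 3: C1 read [C1 read from I: others=['C2=M'] -> C1=S, others downsized to S] -> [I,S,S]
Op 4: C2 write [C2 write: invalidate ['C1=S'] -> C2=M] -> [I,I,M]
Op 5: C2 read [C2 read: already in M, no change] -> [I,I,M]
Op 6: C0 read [C0 read from I: others=['C2=M'] -> C0=S, others downsized to S] -> [S,I,S]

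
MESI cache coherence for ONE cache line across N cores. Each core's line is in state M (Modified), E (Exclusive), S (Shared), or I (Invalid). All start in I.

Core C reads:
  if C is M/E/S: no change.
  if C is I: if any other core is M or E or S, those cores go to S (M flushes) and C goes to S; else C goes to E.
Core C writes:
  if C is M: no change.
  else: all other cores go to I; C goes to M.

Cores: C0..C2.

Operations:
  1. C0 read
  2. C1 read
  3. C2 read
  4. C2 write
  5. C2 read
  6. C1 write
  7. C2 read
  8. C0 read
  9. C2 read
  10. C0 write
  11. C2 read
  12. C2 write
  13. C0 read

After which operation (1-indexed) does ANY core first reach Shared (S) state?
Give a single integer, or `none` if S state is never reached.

Op 1: C0 read [C0 read from I: no other sharers -> C0=E (exclusive)] -> [E,I,I]
Op 2: C1 read [C1 read from I: others=['C0=E'] -> C1=S, others downsized to S] -> [S,S,I]
  -> First S state at op 2; remaining ops need not be traced.

Answer: 2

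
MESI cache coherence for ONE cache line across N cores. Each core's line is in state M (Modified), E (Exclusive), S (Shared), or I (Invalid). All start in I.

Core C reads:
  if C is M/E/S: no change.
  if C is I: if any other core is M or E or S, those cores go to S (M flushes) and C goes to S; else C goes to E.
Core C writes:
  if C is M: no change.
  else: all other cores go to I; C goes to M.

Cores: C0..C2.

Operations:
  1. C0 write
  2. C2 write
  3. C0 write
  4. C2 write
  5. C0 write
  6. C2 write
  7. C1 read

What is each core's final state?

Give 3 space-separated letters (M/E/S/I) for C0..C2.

Op 1: C0 write [C0 write: invalidate none -> C0=M] -> [M,I,I]
Op 2: C2 write [C2 write: invalidate ['C0=M'] -> C2=M] -> [I,I,M]
Op 3: C0 write [C0 write: invalidate ['C2=M'] -> C0=M] -> [M,I,I]
Op 4: C2 write [C2 write: invalidate ['C0=M'] -> C2=M] -> [I,I,M]
Op 5: C0 write [C0 write: invalidate ['C2=M'] -> C0=M] -> [M,I,I]
Op 6: C2 write [C2 write: invalidate ['C0=M'] -> C2=M] -> [I,I,M]
Op 7: C1 read [C1 read from I: others=['C2=M'] -> C1=S, others downsized to S] -> [I,S,S]

Answer: I S S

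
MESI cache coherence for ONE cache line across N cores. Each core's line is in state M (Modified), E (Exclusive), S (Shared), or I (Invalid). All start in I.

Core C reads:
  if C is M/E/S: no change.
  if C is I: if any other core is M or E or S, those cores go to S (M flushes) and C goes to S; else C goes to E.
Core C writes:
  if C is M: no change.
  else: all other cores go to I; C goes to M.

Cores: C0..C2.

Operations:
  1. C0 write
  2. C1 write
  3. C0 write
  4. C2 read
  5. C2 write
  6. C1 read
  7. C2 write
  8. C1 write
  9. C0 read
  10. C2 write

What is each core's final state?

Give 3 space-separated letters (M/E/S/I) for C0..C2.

Op 1: C0 write [C0 write: invalidate none -> C0=M] -> [M,I,I]
Op 2: C1 write [C1 write: invalidate ['C0=M'] -> C1=M] -> [I,M,I]
Op 3: C0 write [C0 write: invalidate ['C1=M'] -> C0=M] -> [M,I,I]
Op 4: C2 read [C2 read from I: others=['C0=M'] -> C2=S, others downsized to S] -> [S,I,S]
Op 5: C2 write [C2 write: invalidate ['C0=S'] -> C2=M] -> [I,I,M]
Op 6: C1 read [C1 read from I: others=['C2=M'] -> C1=S, others downsized to S] -> [I,S,S]
Op 7: C2 write [C2 write: invalidate ['C1=S'] -> C2=M] -> [I,I,M]
Op 8: C1 write [C1 write: invalidate ['C2=M'] -> C1=M] -> [I,M,I]
Op 9: C0 read [C0 read from I: others=['C1=M'] -> C0=S, others downsized to S] -> [S,S,I]
Op 10: C2 write [C2 write: invalidate ['C0=S', 'C1=S'] -> C2=M] -> [I,I,M]

Answer: I I M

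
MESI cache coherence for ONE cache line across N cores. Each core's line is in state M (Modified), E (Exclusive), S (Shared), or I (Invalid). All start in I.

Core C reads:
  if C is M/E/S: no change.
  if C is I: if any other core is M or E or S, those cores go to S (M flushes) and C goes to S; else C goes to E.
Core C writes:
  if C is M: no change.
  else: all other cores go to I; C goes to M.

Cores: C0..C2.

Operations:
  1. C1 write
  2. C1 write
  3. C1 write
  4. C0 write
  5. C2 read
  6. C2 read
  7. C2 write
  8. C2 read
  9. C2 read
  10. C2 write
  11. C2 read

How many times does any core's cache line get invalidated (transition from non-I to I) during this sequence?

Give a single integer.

Answer: 2

Derivation:
Op 1: C1 write [C1 write: invalidate none -> C1=M] -> [I,M,I] (invalidations this op: 0; running total: 0)
Op 2: C1 write [C1 write: already M (modified), no change] -> [I,M,I] (invalidations this op: 0; running total: 0)
Op 3: C1 write [C1 write: already M (modified), no change] -> [I,M,I] (invalidations this op: 0; running total: 0)
Op 4: C0 write [C0 write: invalidate ['C1=M'] -> C0=M] -> [M,I,I] (invalidations this op: 1; running total: 1)
Op 5: C2 read [C2 read from I: others=['C0=M'] -> C2=S, others downsized to S] -> [S,I,S] (invalidations this op: 0; running total: 1)
Op 6: C2 read [C2 read: already in S, no change] -> [S,I,S] (invalidations this op: 0; running total: 1)
Op 7: C2 write [C2 write: invalidate ['C0=S'] -> C2=M] -> [I,I,M] (invalidations this op: 1; running total: 2)
Op 8: C2 read [C2 read: already in M, no change] -> [I,I,M] (invalidations this op: 0; running total: 2)
Op 9: C2 read [C2 read: already in M, no change] -> [I,I,M] (invalidations this op: 0; running total: 2)
Op 10: C2 write [C2 write: already M (modified), no change] -> [I,I,M] (invalidations this op: 0; running total: 2)
Op 11: C2 read [C2 read: already in M, no change] -> [I,I,M] (invalidations this op: 0; running total: 2)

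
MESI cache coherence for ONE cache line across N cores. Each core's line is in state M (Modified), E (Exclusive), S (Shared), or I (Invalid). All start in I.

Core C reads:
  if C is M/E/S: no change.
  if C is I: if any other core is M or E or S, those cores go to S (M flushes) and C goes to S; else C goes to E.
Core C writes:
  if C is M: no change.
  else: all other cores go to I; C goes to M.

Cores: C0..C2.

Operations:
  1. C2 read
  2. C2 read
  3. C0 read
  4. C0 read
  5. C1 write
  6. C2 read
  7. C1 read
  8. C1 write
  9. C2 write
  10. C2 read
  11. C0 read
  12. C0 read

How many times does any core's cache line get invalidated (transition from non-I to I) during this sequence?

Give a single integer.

Op 1: C2 read [C2 read from I: no other sharers -> C2=E (exclusive)] -> [I,I,E] (invalidations this op: 0; running total: 0)
Op 2: C2 read [C2 read: already in E, no change] -> [I,I,E] (invalidations this op: 0; running total: 0)
Op 3: C0 read [C0 read from I: others=['C2=E'] -> C0=S, others downsized to S] -> [S,I,S] (invalidations this op: 0; running total: 0)
Op 4: C0 read [C0 read: already in S, no change] -> [S,I,S] (invalidations this op: 0; running total: 0)
Op 5: C1 write [C1 write: invalidate ['C0=S', 'C2=S'] -> C1=M] -> [I,M,I] (invalidations this op: 2; running total: 2)
Op 6: C2 read [C2 read from I: others=['C1=M'] -> C2=S, others downsized to S] -> [I,S,S] (invalidations this op: 0; running total: 2)
Op 7: C1 read [C1 read: already in S, no change] -> [I,S,S] (invalidations this op: 0; running total: 2)
Op 8: C1 write [C1 write: invalidate ['C2=S'] -> C1=M] -> [I,M,I] (invalidations this op: 1; running total: 3)
Op 9: C2 write [C2 write: invalidate ['C1=M'] -> C2=M] -> [I,I,M] (invalidations this op: 1; running total: 4)
Op 10: C2 read [C2 read: already in M, no change] -> [I,I,M] (invalidations this op: 0; running total: 4)
Op 11: C0 read [C0 read from I: others=['C2=M'] -> C0=S, others downsized to S] -> [S,I,S] (invalidations this op: 0; running total: 4)
Op 12: C0 read [C0 read: already in S, no change] -> [S,I,S] (invalidations this op: 0; running total: 4)

Answer: 4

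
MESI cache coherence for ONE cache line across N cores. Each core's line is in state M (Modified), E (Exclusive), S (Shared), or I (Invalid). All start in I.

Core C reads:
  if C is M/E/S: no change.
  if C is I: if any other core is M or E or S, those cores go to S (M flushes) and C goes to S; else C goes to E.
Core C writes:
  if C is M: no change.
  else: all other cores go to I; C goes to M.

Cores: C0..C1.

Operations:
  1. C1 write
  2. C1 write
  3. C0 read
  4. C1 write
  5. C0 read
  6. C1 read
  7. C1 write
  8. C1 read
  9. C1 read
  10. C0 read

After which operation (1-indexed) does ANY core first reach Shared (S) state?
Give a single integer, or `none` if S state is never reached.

Answer: 3

Derivation:
Op 1: C1 write [C1 write: invalidate none -> C1=M] -> [I,M]
Op 2: C1 write [C1 write: already M (modified), no change] -> [I,M]
Op 3: C0 read [C0 read from I: others=['C1=M'] -> C0=S, others downsized to S] -> [S,S]
  -> First S state at op 3; remaining ops need not be traced.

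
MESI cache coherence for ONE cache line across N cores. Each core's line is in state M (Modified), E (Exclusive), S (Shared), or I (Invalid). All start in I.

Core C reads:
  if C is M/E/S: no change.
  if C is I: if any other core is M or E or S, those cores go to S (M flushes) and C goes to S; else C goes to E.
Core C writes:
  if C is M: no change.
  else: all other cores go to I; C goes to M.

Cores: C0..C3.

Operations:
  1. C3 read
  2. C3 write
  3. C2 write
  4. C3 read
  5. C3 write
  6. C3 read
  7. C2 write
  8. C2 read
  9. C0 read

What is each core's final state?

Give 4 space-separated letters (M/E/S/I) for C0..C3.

Op 1: C3 read [C3 read from I: no other sharers -> C3=E (exclusive)] -> [I,I,I,E]
Op 2: C3 write [C3 write: invalidate none -> C3=M] -> [I,I,I,M]
Op 3: C2 write [C2 write: invalidate ['C3=M'] -> C2=M] -> [I,I,M,I]
Op 4: C3 read [C3 read from I: others=['C2=M'] -> C3=S, others downsized to S] -> [I,I,S,S]
Op 5: C3 write [C3 write: invalidate ['C2=S'] -> C3=M] -> [I,I,I,M]
Op 6: C3 read [C3 read: already in M, no change] -> [I,I,I,M]
Op 7: C2 write [C2 write: invalidate ['C3=M'] -> C2=M] -> [I,I,M,I]
Op 8: C2 read [C2 read: already in M, no change] -> [I,I,M,I]
Op 9: C0 read [C0 read from I: others=['C2=M'] -> C0=S, others downsized to S] -> [S,I,S,I]

Answer: S I S I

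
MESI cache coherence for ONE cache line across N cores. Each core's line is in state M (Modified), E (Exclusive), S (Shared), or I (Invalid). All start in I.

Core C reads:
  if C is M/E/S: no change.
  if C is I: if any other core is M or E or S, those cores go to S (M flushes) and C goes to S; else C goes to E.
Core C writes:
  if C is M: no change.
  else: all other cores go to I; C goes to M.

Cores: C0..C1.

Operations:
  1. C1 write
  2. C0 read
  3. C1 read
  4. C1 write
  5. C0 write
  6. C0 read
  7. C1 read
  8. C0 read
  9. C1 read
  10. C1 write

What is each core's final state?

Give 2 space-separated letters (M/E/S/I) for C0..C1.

Op 1: C1 write [C1 write: invalidate none -> C1=M] -> [I,M]
Op 2: C0 read [C0 read from I: others=['C1=M'] -> C0=S, others downsized to S] -> [S,S]
Op 3: C1 read [C1 read: already in S, no change] -> [S,S]
Op 4: C1 write [C1 write: invalidate ['C0=S'] -> C1=M] -> [I,M]
Op 5: C0 write [C0 write: invalidate ['C1=M'] -> C0=M] -> [M,I]
Op 6: C0 read [C0 read: already in M, no change] -> [M,I]
Op 7: C1 read [C1 read from I: others=['C0=M'] -> C1=S, others downsized to S] -> [S,S]
Op 8: C0 read [C0 read: already in S, no change] -> [S,S]
Op 9: C1 read [C1 read: already in S, no change] -> [S,S]
Op 10: C1 write [C1 write: invalidate ['C0=S'] -> C1=M] -> [I,M]

Answer: I M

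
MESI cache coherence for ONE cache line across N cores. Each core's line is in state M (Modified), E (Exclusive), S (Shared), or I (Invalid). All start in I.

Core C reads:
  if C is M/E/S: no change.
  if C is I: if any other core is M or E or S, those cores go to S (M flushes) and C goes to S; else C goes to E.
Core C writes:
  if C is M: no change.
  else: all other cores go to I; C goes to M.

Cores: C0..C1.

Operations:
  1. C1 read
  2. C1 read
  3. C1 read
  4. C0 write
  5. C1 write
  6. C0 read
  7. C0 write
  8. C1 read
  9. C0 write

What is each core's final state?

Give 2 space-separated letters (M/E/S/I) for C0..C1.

Answer: M I

Derivation:
Op 1: C1 read [C1 read from I: no other sharers -> C1=E (exclusive)] -> [I,E]
Op 2: C1 read [C1 read: already in E, no change] -> [I,E]
Op 3: C1 read [C1 read: already in E, no change] -> [I,E]
Op 4: C0 write [C0 write: invalidate ['C1=E'] -> C0=M] -> [M,I]
Op 5: C1 write [C1 write: invalidate ['C0=M'] -> C1=M] -> [I,M]
Op 6: C0 read [C0 read from I: others=['C1=M'] -> C0=S, others downsized to S] -> [S,S]
Op 7: C0 write [C0 write: invalidate ['C1=S'] -> C0=M] -> [M,I]
Op 8: C1 read [C1 read from I: others=['C0=M'] -> C1=S, others downsized to S] -> [S,S]
Op 9: C0 write [C0 write: invalidate ['C1=S'] -> C0=M] -> [M,I]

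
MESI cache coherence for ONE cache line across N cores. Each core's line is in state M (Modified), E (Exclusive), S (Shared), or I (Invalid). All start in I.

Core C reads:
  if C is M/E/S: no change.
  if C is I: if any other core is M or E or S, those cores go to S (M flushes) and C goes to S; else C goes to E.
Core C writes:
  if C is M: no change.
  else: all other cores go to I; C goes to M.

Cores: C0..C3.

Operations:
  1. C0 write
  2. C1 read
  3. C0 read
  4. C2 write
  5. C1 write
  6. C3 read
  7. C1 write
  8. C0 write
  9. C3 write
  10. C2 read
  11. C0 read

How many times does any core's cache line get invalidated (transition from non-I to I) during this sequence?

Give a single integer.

Answer: 6

Derivation:
Op 1: C0 write [C0 write: invalidate none -> C0=M] -> [M,I,I,I] (invalidations this op: 0; running total: 0)
Op 2: C1 read [C1 read from I: others=['C0=M'] -> C1=S, others downsized to S] -> [S,S,I,I] (invalidations this op: 0; running total: 0)
Op 3: C0 read [C0 read: already in S, no change] -> [S,S,I,I] (invalidations this op: 0; running total: 0)
Op 4: C2 write [C2 write: invalidate ['C0=S', 'C1=S'] -> C2=M] -> [I,I,M,I] (invalidations this op: 2; running total: 2)
Op 5: C1 write [C1 write: invalidate ['C2=M'] -> C1=M] -> [I,M,I,I] (invalidations this op: 1; running total: 3)
Op 6: C3 read [C3 read from I: others=['C1=M'] -> C3=S, others downsized to S] -> [I,S,I,S] (invalidations this op: 0; running total: 3)
Op 7: C1 write [C1 write: invalidate ['C3=S'] -> C1=M] -> [I,M,I,I] (invalidations this op: 1; running total: 4)
Op 8: C0 write [C0 write: invalidate ['C1=M'] -> C0=M] -> [M,I,I,I] (invalidations this op: 1; running total: 5)
Op 9: C3 write [C3 write: invalidate ['C0=M'] -> C3=M] -> [I,I,I,M] (invalidations this op: 1; running total: 6)
Op 10: C2 read [C2 read from I: others=['C3=M'] -> C2=S, others downsized to S] -> [I,I,S,S] (invalidations this op: 0; running total: 6)
Op 11: C0 read [C0 read from I: others=['C2=S', 'C3=S'] -> C0=S, others downsized to S] -> [S,I,S,S] (invalidations this op: 0; running total: 6)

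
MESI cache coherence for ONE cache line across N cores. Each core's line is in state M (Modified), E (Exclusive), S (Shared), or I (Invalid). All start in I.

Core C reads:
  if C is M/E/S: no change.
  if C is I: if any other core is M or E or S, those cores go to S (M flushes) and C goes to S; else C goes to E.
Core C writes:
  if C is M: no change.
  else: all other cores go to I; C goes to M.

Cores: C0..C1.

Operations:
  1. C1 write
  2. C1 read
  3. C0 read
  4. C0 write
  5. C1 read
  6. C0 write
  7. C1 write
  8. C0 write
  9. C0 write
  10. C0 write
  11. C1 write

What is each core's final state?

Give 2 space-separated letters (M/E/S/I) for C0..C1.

Answer: I M

Derivation:
Op 1: C1 write [C1 write: invalidate none -> C1=M] -> [I,M]
Op 2: C1 read [C1 read: already in M, no change] -> [I,M]
Op 3: C0 read [C0 read from I: others=['C1=M'] -> C0=S, others downsized to S] -> [S,S]
Op 4: C0 write [C0 write: invalidate ['C1=S'] -> C0=M] -> [M,I]
Op 5: C1 read [C1 read from I: others=['C0=M'] -> C1=S, others downsized to S] -> [S,S]
Op 6: C0 write [C0 write: invalidate ['C1=S'] -> C0=M] -> [M,I]
Op 7: C1 write [C1 write: invalidate ['C0=M'] -> C1=M] -> [I,M]
Op 8: C0 write [C0 write: invalidate ['C1=M'] -> C0=M] -> [M,I]
Op 9: C0 write [C0 write: already M (modified), no change] -> [M,I]
Op 10: C0 write [C0 write: already M (modified), no change] -> [M,I]
Op 11: C1 write [C1 write: invalidate ['C0=M'] -> C1=M] -> [I,M]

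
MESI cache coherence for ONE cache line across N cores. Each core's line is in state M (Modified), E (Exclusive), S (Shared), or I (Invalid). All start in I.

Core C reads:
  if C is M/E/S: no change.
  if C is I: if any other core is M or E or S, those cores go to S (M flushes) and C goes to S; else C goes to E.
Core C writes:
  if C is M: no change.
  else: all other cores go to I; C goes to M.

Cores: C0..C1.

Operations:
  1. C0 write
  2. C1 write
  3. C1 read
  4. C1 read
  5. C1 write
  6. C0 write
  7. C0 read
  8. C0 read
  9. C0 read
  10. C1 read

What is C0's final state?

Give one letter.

Answer: S

Derivation:
Op 1: C0 write [C0 write: invalidate none -> C0=M] -> [M,I]
Op 2: C1 write [C1 write: invalidate ['C0=M'] -> C1=M] -> [I,M]
Op 3: C1 read [C1 read: already in M, no change] -> [I,M]
Op 4: C1 read [C1 read: already in M, no change] -> [I,M]
Op 5: C1 write [C1 write: already M (modified), no change] -> [I,M]
Op 6: C0 write [C0 write: invalidate ['C1=M'] -> C0=M] -> [M,I]
Op 7: C0 read [C0 read: already in M, no change] -> [M,I]
Op 8: C0 read [C0 read: already in M, no change] -> [M,I]
Op 9: C0 read [C0 read: already in M, no change] -> [M,I]
Op 10: C1 read [C1 read from I: others=['C0=M'] -> C1=S, others downsized to S] -> [S,S]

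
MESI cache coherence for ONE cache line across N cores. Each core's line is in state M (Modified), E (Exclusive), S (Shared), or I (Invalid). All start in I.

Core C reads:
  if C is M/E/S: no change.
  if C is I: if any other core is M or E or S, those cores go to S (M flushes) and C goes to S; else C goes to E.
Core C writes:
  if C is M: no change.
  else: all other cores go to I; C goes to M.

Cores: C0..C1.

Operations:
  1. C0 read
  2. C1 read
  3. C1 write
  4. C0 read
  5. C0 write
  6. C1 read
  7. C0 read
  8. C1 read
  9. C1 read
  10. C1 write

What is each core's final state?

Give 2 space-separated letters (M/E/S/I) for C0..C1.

Op 1: C0 read [C0 read from I: no other sharers -> C0=E (exclusive)] -> [E,I]
Op 2: C1 read [C1 read from I: others=['C0=E'] -> C1=S, others downsized to S] -> [S,S]
Op 3: C1 write [C1 write: invalidate ['C0=S'] -> C1=M] -> [I,M]
Op 4: C0 read [C0 read from I: others=['C1=M'] -> C0=S, others downsized to S] -> [S,S]
Op 5: C0 write [C0 write: invalidate ['C1=S'] -> C0=M] -> [M,I]
Op 6: C1 read [C1 read from I: others=['C0=M'] -> C1=S, others downsized to S] -> [S,S]
Op 7: C0 read [C0 read: already in S, no change] -> [S,S]
Op 8: C1 read [C1 read: already in S, no change] -> [S,S]
Op 9: C1 read [C1 read: already in S, no change] -> [S,S]
Op 10: C1 write [C1 write: invalidate ['C0=S'] -> C1=M] -> [I,M]

Answer: I M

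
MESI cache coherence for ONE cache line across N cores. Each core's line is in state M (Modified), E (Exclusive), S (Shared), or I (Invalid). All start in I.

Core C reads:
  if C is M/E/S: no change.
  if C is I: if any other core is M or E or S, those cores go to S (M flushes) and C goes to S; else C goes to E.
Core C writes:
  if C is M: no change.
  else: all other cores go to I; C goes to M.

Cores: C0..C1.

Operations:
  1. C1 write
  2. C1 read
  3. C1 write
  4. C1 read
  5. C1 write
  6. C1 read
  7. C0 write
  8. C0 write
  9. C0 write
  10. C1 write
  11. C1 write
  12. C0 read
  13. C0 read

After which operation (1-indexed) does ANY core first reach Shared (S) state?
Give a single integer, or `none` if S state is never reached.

Op 1: C1 write [C1 write: invalidate none -> C1=M] -> [I,M]
Op 2: C1 read [C1 read: already in M, no change] -> [I,M]
Op 3: C1 write [C1 write: already M (modified), no change] -> [I,M]
Op 4: C1 read [C1 read: already in M, no change] -> [I,M]
Op 5: C1 write [C1 write: already M (modified), no change] -> [I,M]
Op 6: C1 read [C1 read: already in M, no change] -> [I,M]
Op 7: C0 write [C0 write: invalidate ['C1=M'] -> C0=M] -> [M,I]
Op 8: C0 write [C0 write: already M (modified), no change] -> [M,I]
Op 9: C0 write [C0 write: already M (modified), no change] -> [M,I]
Op 10: C1 write [C1 write: invalidate ['C0=M'] -> C1=M] -> [I,M]
Op 11: C1 write [C1 write: already M (modified), no change] -> [I,M]
Op 12: C0 read [C0 read from I: others=['C1=M'] -> C0=S, others downsized to S] -> [S,S]
  -> First S state at op 12; remaining ops need not be traced.

Answer: 12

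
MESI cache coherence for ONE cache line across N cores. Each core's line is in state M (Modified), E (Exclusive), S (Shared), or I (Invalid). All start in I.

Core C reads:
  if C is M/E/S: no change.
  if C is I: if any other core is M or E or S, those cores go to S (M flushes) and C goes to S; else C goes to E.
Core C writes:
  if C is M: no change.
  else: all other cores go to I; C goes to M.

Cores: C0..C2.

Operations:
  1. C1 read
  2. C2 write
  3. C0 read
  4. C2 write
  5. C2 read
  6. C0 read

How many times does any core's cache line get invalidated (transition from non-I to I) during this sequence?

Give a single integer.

Op 1: C1 read [C1 read from I: no other sharers -> C1=E (exclusive)] -> [I,E,I] (invalidations this op: 0; running total: 0)
Op 2: C2 write [C2 write: invalidate ['C1=E'] -> C2=M] -> [I,I,M] (invalidations this op: 1; running total: 1)
Op 3: C0 read [C0 read from I: others=['C2=M'] -> C0=S, others downsized to S] -> [S,I,S] (invalidations this op: 0; running total: 1)
Op 4: C2 write [C2 write: invalidate ['C0=S'] -> C2=M] -> [I,I,M] (invalidations this op: 1; running total: 2)
Op 5: C2 read [C2 read: already in M, no change] -> [I,I,M] (invalidations this op: 0; running total: 2)
Op 6: C0 read [C0 read from I: others=['C2=M'] -> C0=S, others downsized to S] -> [S,I,S] (invalidations this op: 0; running total: 2)

Answer: 2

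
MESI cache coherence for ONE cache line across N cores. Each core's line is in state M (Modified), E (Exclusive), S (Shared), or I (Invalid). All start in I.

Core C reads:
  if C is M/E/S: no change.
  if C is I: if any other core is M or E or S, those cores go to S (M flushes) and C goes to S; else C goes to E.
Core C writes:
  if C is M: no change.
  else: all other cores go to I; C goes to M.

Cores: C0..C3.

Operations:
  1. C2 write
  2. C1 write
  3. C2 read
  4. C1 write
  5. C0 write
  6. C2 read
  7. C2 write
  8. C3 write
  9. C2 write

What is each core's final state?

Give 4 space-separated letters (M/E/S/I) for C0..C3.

Op 1: C2 write [C2 write: invalidate none -> C2=M] -> [I,I,M,I]
Op 2: C1 write [C1 write: invalidate ['C2=M'] -> C1=M] -> [I,M,I,I]
Op 3: C2 read [C2 read from I: others=['C1=M'] -> C2=S, others downsized to S] -> [I,S,S,I]
Op 4: C1 write [C1 write: invalidate ['C2=S'] -> C1=M] -> [I,M,I,I]
Op 5: C0 write [C0 write: invalidate ['C1=M'] -> C0=M] -> [M,I,I,I]
Op 6: C2 read [C2 read from I: others=['C0=M'] -> C2=S, others downsized to S] -> [S,I,S,I]
Op 7: C2 write [C2 write: invalidate ['C0=S'] -> C2=M] -> [I,I,M,I]
Op 8: C3 write [C3 write: invalidate ['C2=M'] -> C3=M] -> [I,I,I,M]
Op 9: C2 write [C2 write: invalidate ['C3=M'] -> C2=M] -> [I,I,M,I]

Answer: I I M I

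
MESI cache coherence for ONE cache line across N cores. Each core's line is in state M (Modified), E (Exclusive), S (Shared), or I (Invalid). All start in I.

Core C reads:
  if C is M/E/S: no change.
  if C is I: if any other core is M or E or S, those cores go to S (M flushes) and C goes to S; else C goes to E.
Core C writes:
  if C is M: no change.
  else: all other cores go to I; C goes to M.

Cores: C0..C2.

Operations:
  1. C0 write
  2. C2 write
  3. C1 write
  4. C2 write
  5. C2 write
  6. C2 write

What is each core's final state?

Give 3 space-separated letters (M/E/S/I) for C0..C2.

Op 1: C0 write [C0 write: invalidate none -> C0=M] -> [M,I,I]
Op 2: C2 write [C2 write: invalidate ['C0=M'] -> C2=M] -> [I,I,M]
Op 3: C1 write [C1 write: invalidate ['C2=M'] -> C1=M] -> [I,M,I]
Op 4: C2 write [C2 write: invalidate ['C1=M'] -> C2=M] -> [I,I,M]
Op 5: C2 write [C2 write: already M (modified), no change] -> [I,I,M]
Op 6: C2 write [C2 write: already M (modified), no change] -> [I,I,M]

Answer: I I M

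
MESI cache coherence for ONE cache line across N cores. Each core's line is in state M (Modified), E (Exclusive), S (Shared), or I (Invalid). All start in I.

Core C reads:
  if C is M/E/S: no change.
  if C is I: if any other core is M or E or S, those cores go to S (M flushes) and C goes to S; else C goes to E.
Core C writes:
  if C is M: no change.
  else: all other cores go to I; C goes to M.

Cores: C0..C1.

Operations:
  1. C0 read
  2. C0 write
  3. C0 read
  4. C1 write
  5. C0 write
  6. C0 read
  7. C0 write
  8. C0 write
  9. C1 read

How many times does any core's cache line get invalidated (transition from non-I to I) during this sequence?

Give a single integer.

Answer: 2

Derivation:
Op 1: C0 read [C0 read from I: no other sharers -> C0=E (exclusive)] -> [E,I] (invalidations this op: 0; running total: 0)
Op 2: C0 write [C0 write: invalidate none -> C0=M] -> [M,I] (invalidations this op: 0; running total: 0)
Op 3: C0 read [C0 read: already in M, no change] -> [M,I] (invalidations this op: 0; running total: 0)
Op 4: C1 write [C1 write: invalidate ['C0=M'] -> C1=M] -> [I,M] (invalidations this op: 1; running total: 1)
Op 5: C0 write [C0 write: invalidate ['C1=M'] -> C0=M] -> [M,I] (invalidations this op: 1; running total: 2)
Op 6: C0 read [C0 read: already in M, no change] -> [M,I] (invalidations this op: 0; running total: 2)
Op 7: C0 write [C0 write: already M (modified), no change] -> [M,I] (invalidations this op: 0; running total: 2)
Op 8: C0 write [C0 write: already M (modified), no change] -> [M,I] (invalidations this op: 0; running total: 2)
Op 9: C1 read [C1 read from I: others=['C0=M'] -> C1=S, others downsized to S] -> [S,S] (invalidations this op: 0; running total: 2)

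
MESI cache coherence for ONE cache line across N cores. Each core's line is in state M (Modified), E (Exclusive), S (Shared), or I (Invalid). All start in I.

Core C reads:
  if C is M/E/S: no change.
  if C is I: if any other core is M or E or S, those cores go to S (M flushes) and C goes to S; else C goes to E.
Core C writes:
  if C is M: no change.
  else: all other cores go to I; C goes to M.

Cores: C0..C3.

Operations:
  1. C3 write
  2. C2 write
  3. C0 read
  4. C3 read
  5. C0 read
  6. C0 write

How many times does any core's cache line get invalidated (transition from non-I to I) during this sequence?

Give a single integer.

Answer: 3

Derivation:
Op 1: C3 write [C3 write: invalidate none -> C3=M] -> [I,I,I,M] (invalidations this op: 0; running total: 0)
Op 2: C2 write [C2 write: invalidate ['C3=M'] -> C2=M] -> [I,I,M,I] (invalidations this op: 1; running total: 1)
Op 3: C0 read [C0 read from I: others=['C2=M'] -> C0=S, others downsized to S] -> [S,I,S,I] (invalidations this op: 0; running total: 1)
Op 4: C3 read [C3 read from I: others=['C0=S', 'C2=S'] -> C3=S, others downsized to S] -> [S,I,S,S] (invalidations this op: 0; running total: 1)
Op 5: C0 read [C0 read: already in S, no change] -> [S,I,S,S] (invalidations this op: 0; running total: 1)
Op 6: C0 write [C0 write: invalidate ['C2=S', 'C3=S'] -> C0=M] -> [M,I,I,I] (invalidations this op: 2; running total: 3)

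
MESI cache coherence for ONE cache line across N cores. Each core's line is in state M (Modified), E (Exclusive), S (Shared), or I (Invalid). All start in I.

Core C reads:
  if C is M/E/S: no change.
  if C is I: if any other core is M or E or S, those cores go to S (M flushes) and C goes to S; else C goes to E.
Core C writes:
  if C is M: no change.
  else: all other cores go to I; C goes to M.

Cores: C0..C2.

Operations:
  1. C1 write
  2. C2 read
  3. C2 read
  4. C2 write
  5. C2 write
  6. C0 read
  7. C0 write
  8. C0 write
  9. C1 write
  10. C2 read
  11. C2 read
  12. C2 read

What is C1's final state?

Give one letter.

Op 1: C1 write [C1 write: invalidate none -> C1=M] -> [I,M,I]
Op 2: C2 read [C2 read from I: others=['C1=M'] -> C2=S, others downsized to S] -> [I,S,S]
Op 3: C2 read [C2 read: already in S, no change] -> [I,S,S]
Op 4: C2 write [C2 write: invalidate ['C1=S'] -> C2=M] -> [I,I,M]
Op 5: C2 write [C2 write: already M (modified), no change] -> [I,I,M]
Op 6: C0 read [C0 read from I: others=['C2=M'] -> C0=S, others downsized to S] -> [S,I,S]
Op 7: C0 write [C0 write: invalidate ['C2=S'] -> C0=M] -> [M,I,I]
Op 8: C0 write [C0 write: already M (modified), no change] -> [M,I,I]
Op 9: C1 write [C1 write: invalidate ['C0=M'] -> C1=M] -> [I,M,I]
Op 10: C2 read [C2 read from I: others=['C1=M'] -> C2=S, others downsized to S] -> [I,S,S]
Op 11: C2 read [C2 read: already in S, no change] -> [I,S,S]
Op 12: C2 read [C2 read: already in S, no change] -> [I,S,S]

Answer: S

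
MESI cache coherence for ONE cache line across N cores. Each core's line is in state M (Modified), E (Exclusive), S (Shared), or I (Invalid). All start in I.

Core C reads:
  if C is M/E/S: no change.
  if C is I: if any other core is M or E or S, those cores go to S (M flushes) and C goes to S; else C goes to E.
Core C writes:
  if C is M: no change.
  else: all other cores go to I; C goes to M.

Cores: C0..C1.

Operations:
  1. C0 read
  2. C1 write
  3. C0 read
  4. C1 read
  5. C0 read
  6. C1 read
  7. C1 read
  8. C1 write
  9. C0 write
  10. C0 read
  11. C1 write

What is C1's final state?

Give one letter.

Op 1: C0 read [C0 read from I: no other sharers -> C0=E (exclusive)] -> [E,I]
Op 2: C1 write [C1 write: invalidate ['C0=E'] -> C1=M] -> [I,M]
Op 3: C0 read [C0 read from I: others=['C1=M'] -> C0=S, others downsized to S] -> [S,S]
Op 4: C1 read [C1 read: already in S, no change] -> [S,S]
Op 5: C0 read [C0 read: already in S, no change] -> [S,S]
Op 6: C1 read [C1 read: already in S, no change] -> [S,S]
Op 7: C1 read [C1 read: already in S, no change] -> [S,S]
Op 8: C1 write [C1 write: invalidate ['C0=S'] -> C1=M] -> [I,M]
Op 9: C0 write [C0 write: invalidate ['C1=M'] -> C0=M] -> [M,I]
Op 10: C0 read [C0 read: already in M, no change] -> [M,I]
Op 11: C1 write [C1 write: invalidate ['C0=M'] -> C1=M] -> [I,M]

Answer: M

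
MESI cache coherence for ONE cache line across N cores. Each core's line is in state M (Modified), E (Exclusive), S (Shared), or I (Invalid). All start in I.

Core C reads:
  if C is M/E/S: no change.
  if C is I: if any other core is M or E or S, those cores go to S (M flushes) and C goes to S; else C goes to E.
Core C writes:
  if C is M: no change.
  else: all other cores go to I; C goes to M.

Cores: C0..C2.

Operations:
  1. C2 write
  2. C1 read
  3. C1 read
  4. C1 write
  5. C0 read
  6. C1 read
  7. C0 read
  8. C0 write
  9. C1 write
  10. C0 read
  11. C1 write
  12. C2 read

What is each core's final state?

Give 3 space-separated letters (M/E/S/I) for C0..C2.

Answer: I S S

Derivation:
Op 1: C2 write [C2 write: invalidate none -> C2=M] -> [I,I,M]
Op 2: C1 read [C1 read from I: others=['C2=M'] -> C1=S, others downsized to S] -> [I,S,S]
Op 3: C1 read [C1 read: already in S, no change] -> [I,S,S]
Op 4: C1 write [C1 write: invalidate ['C2=S'] -> C1=M] -> [I,M,I]
Op 5: C0 read [C0 read from I: others=['C1=M'] -> C0=S, others downsized to S] -> [S,S,I]
Op 6: C1 read [C1 read: already in S, no change] -> [S,S,I]
Op 7: C0 read [C0 read: already in S, no change] -> [S,S,I]
Op 8: C0 write [C0 write: invalidate ['C1=S'] -> C0=M] -> [M,I,I]
Op 9: C1 write [C1 write: invalidate ['C0=M'] -> C1=M] -> [I,M,I]
Op 10: C0 read [C0 read from I: others=['C1=M'] -> C0=S, others downsized to S] -> [S,S,I]
Op 11: C1 write [C1 write: invalidate ['C0=S'] -> C1=M] -> [I,M,I]
Op 12: C2 read [C2 read from I: others=['C1=M'] -> C2=S, others downsized to S] -> [I,S,S]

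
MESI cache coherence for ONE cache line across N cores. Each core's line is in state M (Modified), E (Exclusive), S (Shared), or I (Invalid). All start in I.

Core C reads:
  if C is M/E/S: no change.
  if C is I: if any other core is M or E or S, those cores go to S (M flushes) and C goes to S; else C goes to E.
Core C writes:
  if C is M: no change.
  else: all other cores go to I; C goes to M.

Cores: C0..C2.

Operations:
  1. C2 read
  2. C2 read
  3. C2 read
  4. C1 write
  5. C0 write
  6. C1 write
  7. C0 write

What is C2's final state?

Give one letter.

Answer: I

Derivation:
Op 1: C2 read [C2 read from I: no other sharers -> C2=E (exclusive)] -> [I,I,E]
Op 2: C2 read [C2 read: already in E, no change] -> [I,I,E]
Op 3: C2 read [C2 read: already in E, no change] -> [I,I,E]
Op 4: C1 write [C1 write: invalidate ['C2=E'] -> C1=M] -> [I,M,I]
Op 5: C0 write [C0 write: invalidate ['C1=M'] -> C0=M] -> [M,I,I]
Op 6: C1 write [C1 write: invalidate ['C0=M'] -> C1=M] -> [I,M,I]
Op 7: C0 write [C0 write: invalidate ['C1=M'] -> C0=M] -> [M,I,I]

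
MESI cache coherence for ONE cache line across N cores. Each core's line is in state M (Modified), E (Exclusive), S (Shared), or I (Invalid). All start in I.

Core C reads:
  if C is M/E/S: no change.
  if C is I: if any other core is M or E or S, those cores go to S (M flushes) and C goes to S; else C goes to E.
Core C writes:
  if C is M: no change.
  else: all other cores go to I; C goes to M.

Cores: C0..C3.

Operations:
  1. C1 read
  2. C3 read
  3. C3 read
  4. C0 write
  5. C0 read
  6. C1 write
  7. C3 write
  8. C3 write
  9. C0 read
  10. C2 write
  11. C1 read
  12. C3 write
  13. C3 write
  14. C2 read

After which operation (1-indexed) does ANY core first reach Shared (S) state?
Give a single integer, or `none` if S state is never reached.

Op 1: C1 read [C1 read from I: no other sharers -> C1=E (exclusive)] -> [I,E,I,I]
Op 2: C3 read [C3 read from I: others=['C1=E'] -> C3=S, others downsized to S] -> [I,S,I,S]
  -> First S state at op 2; remaining ops need not be traced.

Answer: 2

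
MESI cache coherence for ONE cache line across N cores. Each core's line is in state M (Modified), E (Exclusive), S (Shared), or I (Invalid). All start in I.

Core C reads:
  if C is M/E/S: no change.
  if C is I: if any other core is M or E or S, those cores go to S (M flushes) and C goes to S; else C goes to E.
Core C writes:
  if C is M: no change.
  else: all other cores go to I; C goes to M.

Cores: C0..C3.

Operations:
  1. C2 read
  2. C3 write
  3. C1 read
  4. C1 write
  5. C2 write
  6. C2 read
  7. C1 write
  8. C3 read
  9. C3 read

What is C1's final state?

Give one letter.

Op 1: C2 read [C2 read from I: no other sharers -> C2=E (exclusive)] -> [I,I,E,I]
Op 2: C3 write [C3 write: invalidate ['C2=E'] -> C3=M] -> [I,I,I,M]
Op 3: C1 read [C1 read from I: others=['C3=M'] -> C1=S, others downsized to S] -> [I,S,I,S]
Op 4: C1 write [C1 write: invalidate ['C3=S'] -> C1=M] -> [I,M,I,I]
Op 5: C2 write [C2 write: invalidate ['C1=M'] -> C2=M] -> [I,I,M,I]
Op 6: C2 read [C2 read: already in M, no change] -> [I,I,M,I]
Op 7: C1 write [C1 write: invalidate ['C2=M'] -> C1=M] -> [I,M,I,I]
Op 8: C3 read [C3 read from I: others=['C1=M'] -> C3=S, others downsized to S] -> [I,S,I,S]
Op 9: C3 read [C3 read: already in S, no change] -> [I,S,I,S]

Answer: S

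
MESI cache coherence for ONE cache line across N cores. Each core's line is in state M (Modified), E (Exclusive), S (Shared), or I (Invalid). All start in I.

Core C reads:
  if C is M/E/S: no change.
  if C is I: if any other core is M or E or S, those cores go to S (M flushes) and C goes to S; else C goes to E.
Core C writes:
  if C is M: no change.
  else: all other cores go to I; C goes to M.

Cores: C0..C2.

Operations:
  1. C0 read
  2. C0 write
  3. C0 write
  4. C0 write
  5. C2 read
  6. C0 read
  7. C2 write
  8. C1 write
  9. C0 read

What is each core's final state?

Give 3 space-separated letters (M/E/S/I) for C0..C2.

Op 1: C0 read [C0 read from I: no other sharers -> C0=E (exclusive)] -> [E,I,I]
Op 2: C0 write [C0 write: invalidate none -> C0=M] -> [M,I,I]
Op 3: C0 write [C0 write: already M (modified), no change] -> [M,I,I]
Op 4: C0 write [C0 write: already M (modified), no change] -> [M,I,I]
Op 5: C2 read [C2 read from I: others=['C0=M'] -> C2=S, others downsized to S] -> [S,I,S]
Op 6: C0 read [C0 read: already in S, no change] -> [S,I,S]
Op 7: C2 write [C2 write: invalidate ['C0=S'] -> C2=M] -> [I,I,M]
Op 8: C1 write [C1 write: invalidate ['C2=M'] -> C1=M] -> [I,M,I]
Op 9: C0 read [C0 read from I: others=['C1=M'] -> C0=S, others downsized to S] -> [S,S,I]

Answer: S S I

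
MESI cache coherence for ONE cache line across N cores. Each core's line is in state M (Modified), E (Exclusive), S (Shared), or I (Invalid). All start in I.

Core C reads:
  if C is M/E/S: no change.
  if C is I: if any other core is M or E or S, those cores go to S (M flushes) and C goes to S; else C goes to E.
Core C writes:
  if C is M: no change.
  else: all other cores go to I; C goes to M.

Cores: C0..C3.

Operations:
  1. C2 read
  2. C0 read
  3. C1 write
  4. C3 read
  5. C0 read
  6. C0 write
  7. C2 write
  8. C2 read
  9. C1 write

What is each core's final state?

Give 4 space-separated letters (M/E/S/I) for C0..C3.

Answer: I M I I

Derivation:
Op 1: C2 read [C2 read from I: no other sharers -> C2=E (exclusive)] -> [I,I,E,I]
Op 2: C0 read [C0 read from I: others=['C2=E'] -> C0=S, others downsized to S] -> [S,I,S,I]
Op 3: C1 write [C1 write: invalidate ['C0=S', 'C2=S'] -> C1=M] -> [I,M,I,I]
Op 4: C3 read [C3 read from I: others=['C1=M'] -> C3=S, others downsized to S] -> [I,S,I,S]
Op 5: C0 read [C0 read from I: others=['C1=S', 'C3=S'] -> C0=S, others downsized to S] -> [S,S,I,S]
Op 6: C0 write [C0 write: invalidate ['C1=S', 'C3=S'] -> C0=M] -> [M,I,I,I]
Op 7: C2 write [C2 write: invalidate ['C0=M'] -> C2=M] -> [I,I,M,I]
Op 8: C2 read [C2 read: already in M, no change] -> [I,I,M,I]
Op 9: C1 write [C1 write: invalidate ['C2=M'] -> C1=M] -> [I,M,I,I]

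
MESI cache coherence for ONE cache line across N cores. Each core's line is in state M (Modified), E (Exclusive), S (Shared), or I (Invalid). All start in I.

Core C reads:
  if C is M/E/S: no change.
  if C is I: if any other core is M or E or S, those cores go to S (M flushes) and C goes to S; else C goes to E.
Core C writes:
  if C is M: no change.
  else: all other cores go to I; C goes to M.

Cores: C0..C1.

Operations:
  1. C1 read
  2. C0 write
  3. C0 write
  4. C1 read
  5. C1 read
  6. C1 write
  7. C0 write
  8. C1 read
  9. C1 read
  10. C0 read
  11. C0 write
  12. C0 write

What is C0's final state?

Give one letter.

Op 1: C1 read [C1 read from I: no other sharers -> C1=E (exclusive)] -> [I,E]
Op 2: C0 write [C0 write: invalidate ['C1=E'] -> C0=M] -> [M,I]
Op 3: C0 write [C0 write: already M (modified), no change] -> [M,I]
Op 4: C1 read [C1 read from I: others=['C0=M'] -> C1=S, others downsized to S] -> [S,S]
Op 5: C1 read [C1 read: already in S, no change] -> [S,S]
Op 6: C1 write [C1 write: invalidate ['C0=S'] -> C1=M] -> [I,M]
Op 7: C0 write [C0 write: invalidate ['C1=M'] -> C0=M] -> [M,I]
Op 8: C1 read [C1 read from I: others=['C0=M'] -> C1=S, others downsized to S] -> [S,S]
Op 9: C1 read [C1 read: already in S, no change] -> [S,S]
Op 10: C0 read [C0 read: already in S, no change] -> [S,S]
Op 11: C0 write [C0 write: invalidate ['C1=S'] -> C0=M] -> [M,I]
Op 12: C0 write [C0 write: already M (modified), no change] -> [M,I]

Answer: M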